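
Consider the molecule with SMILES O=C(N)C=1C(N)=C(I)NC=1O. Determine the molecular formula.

Walk through each heavy atom and fill implicit hydrogens from standard valence (C 4, N 3, O 2, S 2, halogen 1):
  atom 1: O, bond orders sum to 2 (valence 2) → 0 H
  atom 2: C, bond orders sum to 4 (valence 4) → 0 H
  atom 3: N, bond orders sum to 1 (valence 3) → 2 H
  atom 4: C, bond orders sum to 4 (valence 4) → 0 H
  atom 5: C, bond orders sum to 4 (valence 4) → 0 H
  atom 6: N, bond orders sum to 1 (valence 3) → 2 H
  atom 7: C, bond orders sum to 4 (valence 4) → 0 H
  atom 8: I (halogen, monovalent) → 0 H
  atom 9: N, bond orders sum to 2 (valence 3) → 1 H
  atom 10: C, bond orders sum to 4 (valence 4) → 0 H
  atom 11: O, bond orders sum to 1 (valence 2) → 1 H
Totals → C:5, H:6, I:1, N:3, O:2.
In Hill order: C5H6IN3O2.

C5H6IN3O2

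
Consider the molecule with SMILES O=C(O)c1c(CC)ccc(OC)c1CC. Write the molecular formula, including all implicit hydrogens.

C12H16O3

Walk through each heavy atom and fill implicit hydrogens from standard valence (C 4, N 3, O 2, S 2, halogen 1); for lowercase aromatic atoms, an aromatic c carries 1 H when it has two neighbours and 0 H with three, and aromatic n carries 0 H:
  atom 1: O, bond orders sum to 2 (valence 2) → 0 H
  atom 2: C, bond orders sum to 4 (valence 4) → 0 H
  atom 3: O, bond orders sum to 1 (valence 2) → 1 H
  atom 4: aromatic c, 3 neighbours → 0 H
  atom 5: aromatic c, 3 neighbours → 0 H
  atom 6: C, bond orders sum to 2 (valence 4) → 2 H
  atom 7: C, bond orders sum to 1 (valence 4) → 3 H
  atom 8: aromatic c, 2 neighbours → 1 H
  atom 9: aromatic c, 2 neighbours → 1 H
  atom 10: aromatic c, 3 neighbours → 0 H
  atom 11: O, bond orders sum to 2 (valence 2) → 0 H
  atom 12: C, bond orders sum to 1 (valence 4) → 3 H
  atom 13: aromatic c, 3 neighbours → 0 H
  atom 14: C, bond orders sum to 2 (valence 4) → 2 H
  atom 15: C, bond orders sum to 1 (valence 4) → 3 H
Totals → C:12, H:16, O:3.
In Hill order: C12H16O3.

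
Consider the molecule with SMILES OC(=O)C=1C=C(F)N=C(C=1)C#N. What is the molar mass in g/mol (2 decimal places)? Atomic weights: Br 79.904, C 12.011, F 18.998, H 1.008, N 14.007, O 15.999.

166.11 g/mol

First, the molecular formula is C7H3FN2O2 (counting implicit H from valence).
  C: 7 × 12.011 = 84.077
  F: 1 × 18.998 = 18.998
  H: 3 × 1.008 = 3.024
  N: 2 × 14.007 = 28.014
  O: 2 × 15.999 = 31.998
Sum: 7×12.011 + 1×18.998 + 3×1.008 + 2×14.007 + 2×15.999 = 166.111 → 166.11 g/mol.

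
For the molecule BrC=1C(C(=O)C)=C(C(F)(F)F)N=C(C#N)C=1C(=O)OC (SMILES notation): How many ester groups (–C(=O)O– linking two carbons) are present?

1

The ester motif appears at heavy-atom position 17 in the SMILES.
Other groups present: 1 ketone, 1 nitrile.
Ester count: 1.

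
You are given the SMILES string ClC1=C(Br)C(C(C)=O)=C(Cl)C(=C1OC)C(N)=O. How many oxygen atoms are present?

Scan the SMILES for O atoms (remember two-letter symbols like Cl and Br are single atoms).
Oxygen count: 3.

3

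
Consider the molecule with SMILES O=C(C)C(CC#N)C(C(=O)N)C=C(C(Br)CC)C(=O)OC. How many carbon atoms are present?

14

Count every carbon token in the SMILES (each C, including those in ring-closure positions and inside branches).
Carbon count: 14.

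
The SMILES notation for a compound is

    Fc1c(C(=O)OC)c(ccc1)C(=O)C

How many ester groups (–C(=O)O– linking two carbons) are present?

1

The ester motif appears at heavy-atom position 4 in the SMILES.
Other groups present: 1 ketone.
Ester count: 1.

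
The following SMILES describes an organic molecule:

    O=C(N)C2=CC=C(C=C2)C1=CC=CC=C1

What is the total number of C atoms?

Count every carbon token in the SMILES (each C, including those in ring-closure positions and inside branches).
Carbon count: 13.

13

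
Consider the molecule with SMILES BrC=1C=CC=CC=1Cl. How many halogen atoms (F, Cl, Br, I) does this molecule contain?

2

Halogen atoms appear at heavy-atom positions 1, 8 (1×Br, 1×Cl).
Halogen count: 2.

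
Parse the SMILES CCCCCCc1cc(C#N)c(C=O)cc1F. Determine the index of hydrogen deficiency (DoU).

7

Molecular formula: C14H16FNO.
DoU = (2C + 2 + N − H − X) / 2, where X is the halogen count and O/S are ignored.
    = (2·14 + 2 + 1 − 16 − 1) / 2 = 14 / 2 = 7.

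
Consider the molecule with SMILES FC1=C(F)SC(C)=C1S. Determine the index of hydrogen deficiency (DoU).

Degree of unsaturation = (number of rings) + (number of π bonds).
Ring closures in the SMILES: 1.
π bonds: 2 double bonds (each 1 DoU) → 2 DoU from unsaturation.
Total DoU = 1 + 2 = 3.

3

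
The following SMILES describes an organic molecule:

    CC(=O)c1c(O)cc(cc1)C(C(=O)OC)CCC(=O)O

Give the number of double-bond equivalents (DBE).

Molecular formula: C14H16O6.
DoU = (2C + 2 + N − H − X) / 2, where X is the halogen count and O/S are ignored.
    = (2·14 + 2 + 0 − 16 − 0) / 2 = 14 / 2 = 7.

7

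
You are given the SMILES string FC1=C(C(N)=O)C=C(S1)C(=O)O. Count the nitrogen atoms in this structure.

1

Scan the SMILES for N atoms (remember two-letter symbols like Cl and Br are single atoms).
Nitrogen count: 1.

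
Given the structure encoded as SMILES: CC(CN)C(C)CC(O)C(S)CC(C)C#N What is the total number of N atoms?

Scan the SMILES for N atoms (remember two-letter symbols like Cl and Br are single atoms).
Nitrogen count: 2.

2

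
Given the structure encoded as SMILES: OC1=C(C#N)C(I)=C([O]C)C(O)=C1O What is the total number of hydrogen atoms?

6

Walk through each heavy atom and fill implicit hydrogens from standard valence (C 4, N 3, O 2, S 2, halogen 1):
  atom 1: O, bond orders sum to 1 (valence 2) → 1 H
  atom 2: C, bond orders sum to 4 (valence 4) → 0 H
  atom 3: C, bond orders sum to 4 (valence 4) → 0 H
  atom 4: C, bond orders sum to 4 (valence 4) → 0 H
  atom 5: N, bond orders sum to 3 (valence 3) → 0 H
  atom 6: C, bond orders sum to 4 (valence 4) → 0 H
  atom 7: I (halogen, monovalent) → 0 H
  atom 8: C, bond orders sum to 4 (valence 4) → 0 H
  atom 9: O with explicit H count 0
  atom 10: C, bond orders sum to 1 (valence 4) → 3 H
  atom 11: C, bond orders sum to 4 (valence 4) → 0 H
  atom 12: O, bond orders sum to 1 (valence 2) → 1 H
  atom 13: C, bond orders sum to 4 (valence 4) → 0 H
  atom 14: O, bond orders sum to 1 (valence 2) → 1 H
Total hydrogens: 6.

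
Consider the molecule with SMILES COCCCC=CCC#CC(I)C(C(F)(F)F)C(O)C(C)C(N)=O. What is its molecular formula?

Walk through each heavy atom and fill implicit hydrogens from standard valence (C 4, N 3, O 2, S 2, halogen 1):
  atom 1: C, bond orders sum to 1 (valence 4) → 3 H
  atom 2: O, bond orders sum to 2 (valence 2) → 0 H
  atom 3: C, bond orders sum to 2 (valence 4) → 2 H
  atom 4: C, bond orders sum to 2 (valence 4) → 2 H
  atom 5: C, bond orders sum to 2 (valence 4) → 2 H
  atom 6: C, bond orders sum to 3 (valence 4) → 1 H
  atom 7: C, bond orders sum to 3 (valence 4) → 1 H
  atom 8: C, bond orders sum to 2 (valence 4) → 2 H
  atom 9: C, bond orders sum to 4 (valence 4) → 0 H
  atom 10: C, bond orders sum to 4 (valence 4) → 0 H
  atom 11: C, bond orders sum to 3 (valence 4) → 1 H
  atom 12: I (halogen, monovalent) → 0 H
  atom 13: C, bond orders sum to 3 (valence 4) → 1 H
  atom 14: C, bond orders sum to 4 (valence 4) → 0 H
  atom 15: F (halogen, monovalent) → 0 H
  atom 16: F (halogen, monovalent) → 0 H
  atom 17: F (halogen, monovalent) → 0 H
  atom 18: C, bond orders sum to 3 (valence 4) → 1 H
  atom 19: O, bond orders sum to 1 (valence 2) → 1 H
  atom 20: C, bond orders sum to 3 (valence 4) → 1 H
  atom 21: C, bond orders sum to 1 (valence 4) → 3 H
  atom 22: C, bond orders sum to 4 (valence 4) → 0 H
  atom 23: N, bond orders sum to 1 (valence 3) → 2 H
  atom 24: O, bond orders sum to 2 (valence 2) → 0 H
Totals → C:16, H:23, F:3, I:1, N:1, O:3.

C16H23F3INO3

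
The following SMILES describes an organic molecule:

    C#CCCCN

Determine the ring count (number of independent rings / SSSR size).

0

In SMILES, each pair of matching ring-closure digits denotes one ring-closing bond; the number of such bonds equals the number of independent rings.
Ring-closure bonds here: 0.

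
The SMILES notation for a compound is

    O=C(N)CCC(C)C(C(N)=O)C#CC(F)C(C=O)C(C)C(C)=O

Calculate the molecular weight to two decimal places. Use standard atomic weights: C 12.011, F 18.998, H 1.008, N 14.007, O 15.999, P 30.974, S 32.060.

326.37 g/mol

First, the molecular formula is C16H23FN2O4 (counting implicit H from valence).
  C: 16 × 12.011 = 192.176
  F: 1 × 18.998 = 18.998
  H: 23 × 1.008 = 23.184
  N: 2 × 14.007 = 28.014
  O: 4 × 15.999 = 63.996
Sum: 16×12.011 + 1×18.998 + 23×1.008 + 2×14.007 + 4×15.999 = 326.368 → 326.37 g/mol.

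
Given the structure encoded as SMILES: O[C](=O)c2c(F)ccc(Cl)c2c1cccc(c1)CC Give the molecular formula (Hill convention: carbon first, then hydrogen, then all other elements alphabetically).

C15H12ClFO2

Walk through each heavy atom and fill implicit hydrogens from standard valence (C 4, N 3, O 2, S 2, halogen 1); for lowercase aromatic atoms, an aromatic c carries 1 H when it has two neighbours and 0 H with three, and aromatic n carries 0 H:
  atom 1: O, bond orders sum to 1 (valence 2) → 1 H
  atom 2: C with explicit H count 0
  atom 3: O, bond orders sum to 2 (valence 2) → 0 H
  atom 4: aromatic c, 3 neighbours → 0 H
  atom 5: aromatic c, 3 neighbours → 0 H
  atom 6: F (halogen, monovalent) → 0 H
  atom 7: aromatic c, 2 neighbours → 1 H
  atom 8: aromatic c, 2 neighbours → 1 H
  atom 9: aromatic c, 3 neighbours → 0 H
  atom 10: Cl (halogen, monovalent) → 0 H
  atom 11: aromatic c, 3 neighbours → 0 H
  atom 12: aromatic c, 3 neighbours → 0 H
  atom 13: aromatic c, 2 neighbours → 1 H
  atom 14: aromatic c, 2 neighbours → 1 H
  atom 15: aromatic c, 2 neighbours → 1 H
  atom 16: aromatic c, 3 neighbours → 0 H
  atom 17: aromatic c, 2 neighbours → 1 H
  atom 18: C, bond orders sum to 2 (valence 4) → 2 H
  atom 19: C, bond orders sum to 1 (valence 4) → 3 H
Totals → C:15, H:12, Cl:1, F:1, O:2.
In Hill order: C15H12ClFO2.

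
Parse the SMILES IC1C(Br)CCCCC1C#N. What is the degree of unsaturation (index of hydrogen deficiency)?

Degree of unsaturation = (number of rings) + (number of π bonds).
Ring closures in the SMILES: 1.
π bonds: 1 triple bond (each 2 DoU) → 2 DoU from unsaturation.
Total DoU = 1 + 2 = 3.

3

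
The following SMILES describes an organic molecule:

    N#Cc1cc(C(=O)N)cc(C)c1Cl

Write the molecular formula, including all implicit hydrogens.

Walk through each heavy atom and fill implicit hydrogens from standard valence (C 4, N 3, O 2, S 2, halogen 1); for lowercase aromatic atoms, an aromatic c carries 1 H when it has two neighbours and 0 H with three, and aromatic n carries 0 H:
  atom 1: N, bond orders sum to 3 (valence 3) → 0 H
  atom 2: C, bond orders sum to 4 (valence 4) → 0 H
  atom 3: aromatic c, 3 neighbours → 0 H
  atom 4: aromatic c, 2 neighbours → 1 H
  atom 5: aromatic c, 3 neighbours → 0 H
  atom 6: C, bond orders sum to 4 (valence 4) → 0 H
  atom 7: O, bond orders sum to 2 (valence 2) → 0 H
  atom 8: N, bond orders sum to 1 (valence 3) → 2 H
  atom 9: aromatic c, 2 neighbours → 1 H
  atom 10: aromatic c, 3 neighbours → 0 H
  atom 11: C, bond orders sum to 1 (valence 4) → 3 H
  atom 12: aromatic c, 3 neighbours → 0 H
  atom 13: Cl (halogen, monovalent) → 0 H
Totals → C:9, H:7, Cl:1, N:2, O:1.
In Hill order: C9H7ClN2O.

C9H7ClN2O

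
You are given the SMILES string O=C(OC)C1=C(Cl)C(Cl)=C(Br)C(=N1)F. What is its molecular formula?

C7H3BrCl2FNO2

Walk through each heavy atom and fill implicit hydrogens from standard valence (C 4, N 3, O 2, S 2, halogen 1):
  atom 1: O, bond orders sum to 2 (valence 2) → 0 H
  atom 2: C, bond orders sum to 4 (valence 4) → 0 H
  atom 3: O, bond orders sum to 2 (valence 2) → 0 H
  atom 4: C, bond orders sum to 1 (valence 4) → 3 H
  atom 5: C, bond orders sum to 4 (valence 4) → 0 H
  atom 6: C, bond orders sum to 4 (valence 4) → 0 H
  atom 7: Cl (halogen, monovalent) → 0 H
  atom 8: C, bond orders sum to 4 (valence 4) → 0 H
  atom 9: Cl (halogen, monovalent) → 0 H
  atom 10: C, bond orders sum to 4 (valence 4) → 0 H
  atom 11: Br (halogen, monovalent) → 0 H
  atom 12: C, bond orders sum to 4 (valence 4) → 0 H
  atom 13: N, bond orders sum to 3 (valence 3) → 0 H
  atom 14: F (halogen, monovalent) → 0 H
Totals → C:7, H:3, Br:1, Cl:2, F:1, N:1, O:2.
In Hill order: C7H3BrCl2FNO2.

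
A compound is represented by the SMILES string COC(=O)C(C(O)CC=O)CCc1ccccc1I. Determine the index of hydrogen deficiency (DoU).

Molecular formula: C14H17IO4.
DoU = (2C + 2 + N − H − X) / 2, where X is the halogen count and O/S are ignored.
    = (2·14 + 2 + 0 − 17 − 1) / 2 = 12 / 2 = 6.

6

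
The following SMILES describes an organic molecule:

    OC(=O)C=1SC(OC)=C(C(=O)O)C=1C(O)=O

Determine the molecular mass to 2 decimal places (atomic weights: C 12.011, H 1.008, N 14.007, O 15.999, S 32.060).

First, the molecular formula is C8H6O7S (counting implicit H from valence).
  C: 8 × 12.011 = 96.088
  H: 6 × 1.008 = 6.048
  O: 7 × 15.999 = 111.993
  S: 1 × 32.060 = 32.060
Sum: 8×12.011 + 6×1.008 + 7×15.999 + 1×32.060 = 246.189 → 246.19 g/mol.

246.19 g/mol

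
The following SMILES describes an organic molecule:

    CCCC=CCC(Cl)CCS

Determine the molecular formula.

Walk through each heavy atom and fill implicit hydrogens from standard valence (C 4, N 3, O 2, S 2, halogen 1):
  atom 1: C, bond orders sum to 1 (valence 4) → 3 H
  atom 2: C, bond orders sum to 2 (valence 4) → 2 H
  atom 3: C, bond orders sum to 2 (valence 4) → 2 H
  atom 4: C, bond orders sum to 3 (valence 4) → 1 H
  atom 5: C, bond orders sum to 3 (valence 4) → 1 H
  atom 6: C, bond orders sum to 2 (valence 4) → 2 H
  atom 7: C, bond orders sum to 3 (valence 4) → 1 H
  atom 8: Cl (halogen, monovalent) → 0 H
  atom 9: C, bond orders sum to 2 (valence 4) → 2 H
  atom 10: C, bond orders sum to 2 (valence 4) → 2 H
  atom 11: S, bond orders sum to 1 (valence 2) → 1 H
Totals → C:9, H:17, Cl:1, S:1.
In Hill order: C9H17ClS.

C9H17ClS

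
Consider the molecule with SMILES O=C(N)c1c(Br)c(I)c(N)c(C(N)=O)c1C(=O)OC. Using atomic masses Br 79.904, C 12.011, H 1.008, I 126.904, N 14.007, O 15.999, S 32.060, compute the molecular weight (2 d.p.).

442.01 g/mol

First, the molecular formula is C10H9BrIN3O4 (counting implicit H from valence).
  Br: 1 × 79.904 = 79.904
  C: 10 × 12.011 = 120.110
  H: 9 × 1.008 = 9.072
  I: 1 × 126.904 = 126.904
  N: 3 × 14.007 = 42.021
  O: 4 × 15.999 = 63.996
Sum: 1×79.904 + 10×12.011 + 9×1.008 + 1×126.904 + 3×14.007 + 4×15.999 = 442.007 → 442.01 g/mol.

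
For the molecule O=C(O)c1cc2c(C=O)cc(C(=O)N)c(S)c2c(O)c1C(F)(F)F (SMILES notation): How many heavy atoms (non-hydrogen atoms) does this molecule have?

Every atom symbol written in the SMILES (organic subset) is one heavy atom; implicit H are not written.
Heavy atoms by element → C:14, F:3, N:1, O:5, S:1.
Total: 24.

24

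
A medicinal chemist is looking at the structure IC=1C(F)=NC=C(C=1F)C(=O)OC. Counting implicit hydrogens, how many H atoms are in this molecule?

Walk through each heavy atom and fill implicit hydrogens from standard valence (C 4, N 3, O 2, S 2, halogen 1):
  atom 1: I (halogen, monovalent) → 0 H
  atom 2: C, bond orders sum to 4 (valence 4) → 0 H
  atom 3: C, bond orders sum to 4 (valence 4) → 0 H
  atom 4: F (halogen, monovalent) → 0 H
  atom 5: N, bond orders sum to 3 (valence 3) → 0 H
  atom 6: C, bond orders sum to 3 (valence 4) → 1 H
  atom 7: C, bond orders sum to 4 (valence 4) → 0 H
  atom 8: C, bond orders sum to 4 (valence 4) → 0 H
  atom 9: F (halogen, monovalent) → 0 H
  atom 10: C, bond orders sum to 4 (valence 4) → 0 H
  atom 11: O, bond orders sum to 2 (valence 2) → 0 H
  atom 12: O, bond orders sum to 2 (valence 2) → 0 H
  atom 13: C, bond orders sum to 1 (valence 4) → 3 H
Total hydrogens: 4.

4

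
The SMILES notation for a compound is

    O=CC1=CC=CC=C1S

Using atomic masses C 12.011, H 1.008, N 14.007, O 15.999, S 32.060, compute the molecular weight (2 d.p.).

First, the molecular formula is C7H6OS (counting implicit H from valence).
  C: 7 × 12.011 = 84.077
  H: 6 × 1.008 = 6.048
  O: 1 × 15.999 = 15.999
  S: 1 × 32.060 = 32.060
Sum: 7×12.011 + 6×1.008 + 1×15.999 + 1×32.060 = 138.184 → 138.18 g/mol.

138.18 g/mol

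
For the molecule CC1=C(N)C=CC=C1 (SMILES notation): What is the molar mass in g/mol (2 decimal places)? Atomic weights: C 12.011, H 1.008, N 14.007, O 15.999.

First, the molecular formula is C7H9N (counting implicit H from valence).
  C: 7 × 12.011 = 84.077
  H: 9 × 1.008 = 9.072
  N: 1 × 14.007 = 14.007
Sum: 7×12.011 + 9×1.008 + 1×14.007 = 107.156 → 107.16 g/mol.

107.16 g/mol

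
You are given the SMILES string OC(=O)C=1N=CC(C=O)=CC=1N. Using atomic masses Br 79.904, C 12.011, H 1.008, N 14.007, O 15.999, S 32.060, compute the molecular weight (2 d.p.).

First, the molecular formula is C7H6N2O3 (counting implicit H from valence).
  C: 7 × 12.011 = 84.077
  H: 6 × 1.008 = 6.048
  N: 2 × 14.007 = 28.014
  O: 3 × 15.999 = 47.997
Sum: 7×12.011 + 6×1.008 + 2×14.007 + 3×15.999 = 166.136 → 166.14 g/mol.

166.14 g/mol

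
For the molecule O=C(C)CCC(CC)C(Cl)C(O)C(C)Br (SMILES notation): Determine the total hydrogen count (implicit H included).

Walk through each heavy atom and fill implicit hydrogens from standard valence (C 4, N 3, O 2, S 2, halogen 1):
  atom 1: O, bond orders sum to 2 (valence 2) → 0 H
  atom 2: C, bond orders sum to 4 (valence 4) → 0 H
  atom 3: C, bond orders sum to 1 (valence 4) → 3 H
  atom 4: C, bond orders sum to 2 (valence 4) → 2 H
  atom 5: C, bond orders sum to 2 (valence 4) → 2 H
  atom 6: C, bond orders sum to 3 (valence 4) → 1 H
  atom 7: C, bond orders sum to 2 (valence 4) → 2 H
  atom 8: C, bond orders sum to 1 (valence 4) → 3 H
  atom 9: C, bond orders sum to 3 (valence 4) → 1 H
  atom 10: Cl (halogen, monovalent) → 0 H
  atom 11: C, bond orders sum to 3 (valence 4) → 1 H
  atom 12: O, bond orders sum to 1 (valence 2) → 1 H
  atom 13: C, bond orders sum to 3 (valence 4) → 1 H
  atom 14: C, bond orders sum to 1 (valence 4) → 3 H
  atom 15: Br (halogen, monovalent) → 0 H
Total hydrogens: 20.

20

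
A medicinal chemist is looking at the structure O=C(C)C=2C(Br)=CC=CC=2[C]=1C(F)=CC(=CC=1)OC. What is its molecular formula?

Walk through each heavy atom and fill implicit hydrogens from standard valence (C 4, N 3, O 2, S 2, halogen 1):
  atom 1: O, bond orders sum to 2 (valence 2) → 0 H
  atom 2: C, bond orders sum to 4 (valence 4) → 0 H
  atom 3: C, bond orders sum to 1 (valence 4) → 3 H
  atom 4: C, bond orders sum to 4 (valence 4) → 0 H
  atom 5: C, bond orders sum to 4 (valence 4) → 0 H
  atom 6: Br (halogen, monovalent) → 0 H
  atom 7: C, bond orders sum to 3 (valence 4) → 1 H
  atom 8: C, bond orders sum to 3 (valence 4) → 1 H
  atom 9: C, bond orders sum to 3 (valence 4) → 1 H
  atom 10: C, bond orders sum to 4 (valence 4) → 0 H
  atom 11: C with explicit H count 0
  atom 12: C, bond orders sum to 4 (valence 4) → 0 H
  atom 13: F (halogen, monovalent) → 0 H
  atom 14: C, bond orders sum to 3 (valence 4) → 1 H
  atom 15: C, bond orders sum to 4 (valence 4) → 0 H
  atom 16: C, bond orders sum to 3 (valence 4) → 1 H
  atom 17: C, bond orders sum to 3 (valence 4) → 1 H
  atom 18: O, bond orders sum to 2 (valence 2) → 0 H
  atom 19: C, bond orders sum to 1 (valence 4) → 3 H
Totals → C:15, H:12, Br:1, F:1, O:2.

C15H12BrFO2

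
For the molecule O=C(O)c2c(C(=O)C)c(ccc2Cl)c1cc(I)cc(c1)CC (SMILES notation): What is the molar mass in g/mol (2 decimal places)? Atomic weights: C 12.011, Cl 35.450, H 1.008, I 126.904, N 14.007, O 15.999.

First, the molecular formula is C17H14ClIO3 (counting implicit H from valence).
  C: 17 × 12.011 = 204.187
  Cl: 1 × 35.450 = 35.450
  H: 14 × 1.008 = 14.112
  I: 1 × 126.904 = 126.904
  O: 3 × 15.999 = 47.997
Sum: 17×12.011 + 1×35.450 + 14×1.008 + 1×126.904 + 3×15.999 = 428.650 → 428.65 g/mol.

428.65 g/mol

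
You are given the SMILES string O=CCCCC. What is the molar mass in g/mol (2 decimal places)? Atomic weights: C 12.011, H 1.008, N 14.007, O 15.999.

86.13 g/mol

First, the molecular formula is C5H10O (counting implicit H from valence).
  C: 5 × 12.011 = 60.055
  H: 10 × 1.008 = 10.080
  O: 1 × 15.999 = 15.999
Sum: 5×12.011 + 10×1.008 + 1×15.999 = 86.134 → 86.13 g/mol.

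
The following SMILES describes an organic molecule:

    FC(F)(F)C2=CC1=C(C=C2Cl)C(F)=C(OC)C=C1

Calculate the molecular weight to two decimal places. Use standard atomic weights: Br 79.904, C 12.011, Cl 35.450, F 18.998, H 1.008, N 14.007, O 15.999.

First, the molecular formula is C12H7ClF4O (counting implicit H from valence).
  C: 12 × 12.011 = 144.132
  Cl: 1 × 35.450 = 35.450
  F: 4 × 18.998 = 75.992
  H: 7 × 1.008 = 7.056
  O: 1 × 15.999 = 15.999
Sum: 12×12.011 + 1×35.450 + 4×18.998 + 7×1.008 + 1×15.999 = 278.629 → 278.63 g/mol.

278.63 g/mol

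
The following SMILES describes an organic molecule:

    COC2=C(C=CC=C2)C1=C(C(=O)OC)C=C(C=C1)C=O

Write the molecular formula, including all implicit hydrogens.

C16H14O4

Walk through each heavy atom and fill implicit hydrogens from standard valence (C 4, N 3, O 2, S 2, halogen 1):
  atom 1: C, bond orders sum to 1 (valence 4) → 3 H
  atom 2: O, bond orders sum to 2 (valence 2) → 0 H
  atom 3: C, bond orders sum to 4 (valence 4) → 0 H
  atom 4: C, bond orders sum to 4 (valence 4) → 0 H
  atom 5: C, bond orders sum to 3 (valence 4) → 1 H
  atom 6: C, bond orders sum to 3 (valence 4) → 1 H
  atom 7: C, bond orders sum to 3 (valence 4) → 1 H
  atom 8: C, bond orders sum to 3 (valence 4) → 1 H
  atom 9: C, bond orders sum to 4 (valence 4) → 0 H
  atom 10: C, bond orders sum to 4 (valence 4) → 0 H
  atom 11: C, bond orders sum to 4 (valence 4) → 0 H
  atom 12: O, bond orders sum to 2 (valence 2) → 0 H
  atom 13: O, bond orders sum to 2 (valence 2) → 0 H
  atom 14: C, bond orders sum to 1 (valence 4) → 3 H
  atom 15: C, bond orders sum to 3 (valence 4) → 1 H
  atom 16: C, bond orders sum to 4 (valence 4) → 0 H
  atom 17: C, bond orders sum to 3 (valence 4) → 1 H
  atom 18: C, bond orders sum to 3 (valence 4) → 1 H
  atom 19: C, bond orders sum to 3 (valence 4) → 1 H
  atom 20: O, bond orders sum to 2 (valence 2) → 0 H
Totals → C:16, H:14, O:4.
In Hill order: C16H14O4.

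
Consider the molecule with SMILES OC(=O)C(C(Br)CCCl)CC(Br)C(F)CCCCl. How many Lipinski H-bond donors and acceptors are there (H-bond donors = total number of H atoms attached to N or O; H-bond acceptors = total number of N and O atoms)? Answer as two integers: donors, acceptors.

1, 2

Donors: find every N or O and count the H atoms it carries.
  atom 1 (O): bond orders sum to 1 → 1 H
  atom 3 (O): bond orders sum to 2 → 0 H
Lipinski HBD = 1.
Acceptors: N atoms = 0, O atoms = 2 → HBA = 2.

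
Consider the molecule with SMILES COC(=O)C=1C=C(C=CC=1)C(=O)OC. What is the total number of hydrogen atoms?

Walk through each heavy atom and fill implicit hydrogens from standard valence (C 4, N 3, O 2, S 2, halogen 1):
  atom 1: C, bond orders sum to 1 (valence 4) → 3 H
  atom 2: O, bond orders sum to 2 (valence 2) → 0 H
  atom 3: C, bond orders sum to 4 (valence 4) → 0 H
  atom 4: O, bond orders sum to 2 (valence 2) → 0 H
  atom 5: C, bond orders sum to 4 (valence 4) → 0 H
  atom 6: C, bond orders sum to 3 (valence 4) → 1 H
  atom 7: C, bond orders sum to 4 (valence 4) → 0 H
  atom 8: C, bond orders sum to 3 (valence 4) → 1 H
  atom 9: C, bond orders sum to 3 (valence 4) → 1 H
  atom 10: C, bond orders sum to 3 (valence 4) → 1 H
  atom 11: C, bond orders sum to 4 (valence 4) → 0 H
  atom 12: O, bond orders sum to 2 (valence 2) → 0 H
  atom 13: O, bond orders sum to 2 (valence 2) → 0 H
  atom 14: C, bond orders sum to 1 (valence 4) → 3 H
Total hydrogens: 10.

10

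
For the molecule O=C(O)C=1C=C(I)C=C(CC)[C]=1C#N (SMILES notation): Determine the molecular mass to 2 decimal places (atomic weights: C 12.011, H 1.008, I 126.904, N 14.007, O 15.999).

First, the molecular formula is C10H8INO2 (counting implicit H from valence).
  C: 10 × 12.011 = 120.110
  H: 8 × 1.008 = 8.064
  I: 1 × 126.904 = 126.904
  N: 1 × 14.007 = 14.007
  O: 2 × 15.999 = 31.998
Sum: 10×12.011 + 8×1.008 + 1×126.904 + 1×14.007 + 2×15.999 = 301.083 → 301.08 g/mol.

301.08 g/mol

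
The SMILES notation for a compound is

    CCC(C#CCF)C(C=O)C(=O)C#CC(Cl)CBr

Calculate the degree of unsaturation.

Molecular formula: C13H13BrClFO2.
DoU = (2C + 2 + N − H − X) / 2, where X is the halogen count and O/S are ignored.
    = (2·13 + 2 + 0 − 13 − 3) / 2 = 12 / 2 = 6.

6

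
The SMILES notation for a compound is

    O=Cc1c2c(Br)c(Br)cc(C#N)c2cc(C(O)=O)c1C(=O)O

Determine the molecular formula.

C14H5Br2NO5

Walk through each heavy atom and fill implicit hydrogens from standard valence (C 4, N 3, O 2, S 2, halogen 1); for lowercase aromatic atoms, an aromatic c carries 1 H when it has two neighbours and 0 H with three, and aromatic n carries 0 H:
  atom 1: O, bond orders sum to 2 (valence 2) → 0 H
  atom 2: C, bond orders sum to 3 (valence 4) → 1 H
  atom 3: aromatic c, 3 neighbours → 0 H
  atom 4: aromatic c, 3 neighbours → 0 H
  atom 5: aromatic c, 3 neighbours → 0 H
  atom 6: Br (halogen, monovalent) → 0 H
  atom 7: aromatic c, 3 neighbours → 0 H
  atom 8: Br (halogen, monovalent) → 0 H
  atom 9: aromatic c, 2 neighbours → 1 H
  atom 10: aromatic c, 3 neighbours → 0 H
  atom 11: C, bond orders sum to 4 (valence 4) → 0 H
  atom 12: N, bond orders sum to 3 (valence 3) → 0 H
  atom 13: aromatic c, 3 neighbours → 0 H
  atom 14: aromatic c, 2 neighbours → 1 H
  atom 15: aromatic c, 3 neighbours → 0 H
  atom 16: C, bond orders sum to 4 (valence 4) → 0 H
  atom 17: O, bond orders sum to 1 (valence 2) → 1 H
  atom 18: O, bond orders sum to 2 (valence 2) → 0 H
  atom 19: aromatic c, 3 neighbours → 0 H
  atom 20: C, bond orders sum to 4 (valence 4) → 0 H
  atom 21: O, bond orders sum to 2 (valence 2) → 0 H
  atom 22: O, bond orders sum to 1 (valence 2) → 1 H
Totals → C:14, H:5, Br:2, N:1, O:5.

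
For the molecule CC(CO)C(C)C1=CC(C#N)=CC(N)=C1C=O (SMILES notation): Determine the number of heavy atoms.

17

Every atom symbol written in the SMILES (organic subset) is one heavy atom; implicit H are not written.
Heavy atoms by element → C:13, N:2, O:2.
Total: 17.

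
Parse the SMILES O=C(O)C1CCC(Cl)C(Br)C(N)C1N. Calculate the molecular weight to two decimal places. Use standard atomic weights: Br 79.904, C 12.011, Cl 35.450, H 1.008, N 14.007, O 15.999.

First, the molecular formula is C8H14BrClN2O2 (counting implicit H from valence).
  Br: 1 × 79.904 = 79.904
  C: 8 × 12.011 = 96.088
  Cl: 1 × 35.450 = 35.450
  H: 14 × 1.008 = 14.112
  N: 2 × 14.007 = 28.014
  O: 2 × 15.999 = 31.998
Sum: 1×79.904 + 8×12.011 + 1×35.450 + 14×1.008 + 2×14.007 + 2×15.999 = 285.566 → 285.57 g/mol.

285.57 g/mol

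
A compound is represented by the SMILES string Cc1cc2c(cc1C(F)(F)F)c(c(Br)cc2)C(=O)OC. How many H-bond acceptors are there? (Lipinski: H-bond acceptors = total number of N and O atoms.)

N atoms: 0; O atoms: 2.
Lipinski HBA = 0 + 2 = 2.

2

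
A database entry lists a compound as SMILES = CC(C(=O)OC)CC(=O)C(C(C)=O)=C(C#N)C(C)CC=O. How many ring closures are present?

In SMILES, each pair of matching ring-closure digits denotes one ring-closing bond; the number of such bonds equals the number of independent rings.
Ring-closure bonds here: 0.

0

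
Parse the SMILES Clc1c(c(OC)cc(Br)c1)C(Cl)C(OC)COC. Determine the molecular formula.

C12H15BrCl2O3

Walk through each heavy atom and fill implicit hydrogens from standard valence (C 4, N 3, O 2, S 2, halogen 1); for lowercase aromatic atoms, an aromatic c carries 1 H when it has two neighbours and 0 H with three, and aromatic n carries 0 H:
  atom 1: Cl (halogen, monovalent) → 0 H
  atom 2: aromatic c, 3 neighbours → 0 H
  atom 3: aromatic c, 3 neighbours → 0 H
  atom 4: aromatic c, 3 neighbours → 0 H
  atom 5: O, bond orders sum to 2 (valence 2) → 0 H
  atom 6: C, bond orders sum to 1 (valence 4) → 3 H
  atom 7: aromatic c, 2 neighbours → 1 H
  atom 8: aromatic c, 3 neighbours → 0 H
  atom 9: Br (halogen, monovalent) → 0 H
  atom 10: aromatic c, 2 neighbours → 1 H
  atom 11: C, bond orders sum to 3 (valence 4) → 1 H
  atom 12: Cl (halogen, monovalent) → 0 H
  atom 13: C, bond orders sum to 3 (valence 4) → 1 H
  atom 14: O, bond orders sum to 2 (valence 2) → 0 H
  atom 15: C, bond orders sum to 1 (valence 4) → 3 H
  atom 16: C, bond orders sum to 2 (valence 4) → 2 H
  atom 17: O, bond orders sum to 2 (valence 2) → 0 H
  atom 18: C, bond orders sum to 1 (valence 4) → 3 H
Totals → C:12, H:15, Br:1, Cl:2, O:3.
In Hill order: C12H15BrCl2O3.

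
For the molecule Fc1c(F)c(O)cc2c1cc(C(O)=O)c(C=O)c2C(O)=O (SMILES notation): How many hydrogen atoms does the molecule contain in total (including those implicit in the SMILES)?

Walk through each heavy atom and fill implicit hydrogens from standard valence (C 4, N 3, O 2, S 2, halogen 1); for lowercase aromatic atoms, an aromatic c carries 1 H when it has two neighbours and 0 H with three, and aromatic n carries 0 H:
  atom 1: F (halogen, monovalent) → 0 H
  atom 2: aromatic c, 3 neighbours → 0 H
  atom 3: aromatic c, 3 neighbours → 0 H
  atom 4: F (halogen, monovalent) → 0 H
  atom 5: aromatic c, 3 neighbours → 0 H
  atom 6: O, bond orders sum to 1 (valence 2) → 1 H
  atom 7: aromatic c, 2 neighbours → 1 H
  atom 8: aromatic c, 3 neighbours → 0 H
  atom 9: aromatic c, 3 neighbours → 0 H
  atom 10: aromatic c, 2 neighbours → 1 H
  atom 11: aromatic c, 3 neighbours → 0 H
  atom 12: C, bond orders sum to 4 (valence 4) → 0 H
  atom 13: O, bond orders sum to 1 (valence 2) → 1 H
  atom 14: O, bond orders sum to 2 (valence 2) → 0 H
  atom 15: aromatic c, 3 neighbours → 0 H
  atom 16: C, bond orders sum to 3 (valence 4) → 1 H
  atom 17: O, bond orders sum to 2 (valence 2) → 0 H
  atom 18: aromatic c, 3 neighbours → 0 H
  atom 19: C, bond orders sum to 4 (valence 4) → 0 H
  atom 20: O, bond orders sum to 1 (valence 2) → 1 H
  atom 21: O, bond orders sum to 2 (valence 2) → 0 H
Total hydrogens: 6.

6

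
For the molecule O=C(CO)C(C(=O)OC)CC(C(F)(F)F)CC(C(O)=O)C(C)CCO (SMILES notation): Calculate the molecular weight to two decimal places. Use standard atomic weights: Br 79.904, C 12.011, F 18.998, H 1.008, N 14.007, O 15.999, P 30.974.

372.34 g/mol

First, the molecular formula is C15H23F3O7 (counting implicit H from valence).
  C: 15 × 12.011 = 180.165
  F: 3 × 18.998 = 56.994
  H: 23 × 1.008 = 23.184
  O: 7 × 15.999 = 111.993
Sum: 15×12.011 + 3×18.998 + 23×1.008 + 7×15.999 = 372.336 → 372.34 g/mol.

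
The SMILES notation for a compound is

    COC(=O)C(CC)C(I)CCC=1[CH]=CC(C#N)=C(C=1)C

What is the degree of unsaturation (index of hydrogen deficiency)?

Degree of unsaturation = (number of rings) + (number of π bonds).
Ring closures in the SMILES: 1.
π bonds: 4 double bonds (each 1 DoU), 1 triple bond (each 2 DoU) → 6 DoU from unsaturation.
Total DoU = 1 + 6 = 7.

7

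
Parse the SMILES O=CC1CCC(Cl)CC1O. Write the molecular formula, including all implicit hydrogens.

C7H11ClO2

Walk through each heavy atom and fill implicit hydrogens from standard valence (C 4, N 3, O 2, S 2, halogen 1):
  atom 1: O, bond orders sum to 2 (valence 2) → 0 H
  atom 2: C, bond orders sum to 3 (valence 4) → 1 H
  atom 3: C, bond orders sum to 3 (valence 4) → 1 H
  atom 4: C, bond orders sum to 2 (valence 4) → 2 H
  atom 5: C, bond orders sum to 2 (valence 4) → 2 H
  atom 6: C, bond orders sum to 3 (valence 4) → 1 H
  atom 7: Cl (halogen, monovalent) → 0 H
  atom 8: C, bond orders sum to 2 (valence 4) → 2 H
  atom 9: C, bond orders sum to 3 (valence 4) → 1 H
  atom 10: O, bond orders sum to 1 (valence 2) → 1 H
Totals → C:7, H:11, Cl:1, O:2.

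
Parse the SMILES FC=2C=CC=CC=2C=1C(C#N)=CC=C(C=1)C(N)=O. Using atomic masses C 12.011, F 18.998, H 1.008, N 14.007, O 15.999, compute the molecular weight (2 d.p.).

First, the molecular formula is C14H9FN2O (counting implicit H from valence).
  C: 14 × 12.011 = 168.154
  F: 1 × 18.998 = 18.998
  H: 9 × 1.008 = 9.072
  N: 2 × 14.007 = 28.014
  O: 1 × 15.999 = 15.999
Sum: 14×12.011 + 1×18.998 + 9×1.008 + 2×14.007 + 1×15.999 = 240.237 → 240.24 g/mol.

240.24 g/mol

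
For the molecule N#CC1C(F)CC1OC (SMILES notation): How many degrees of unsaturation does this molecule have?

Degree of unsaturation = (number of rings) + (number of π bonds).
Ring closures in the SMILES: 1.
π bonds: 1 triple bond (each 2 DoU) → 2 DoU from unsaturation.
Total DoU = 1 + 2 = 3.

3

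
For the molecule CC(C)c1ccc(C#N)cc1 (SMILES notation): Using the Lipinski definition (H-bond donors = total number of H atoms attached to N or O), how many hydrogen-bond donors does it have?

Donors: find every N or O and count the H atoms it carries.
  atom 9 (N): bond orders sum to 3 → 0 H
Lipinski HBD = 0.

0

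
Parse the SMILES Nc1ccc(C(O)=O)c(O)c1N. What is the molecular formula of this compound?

C7H8N2O3

Walk through each heavy atom and fill implicit hydrogens from standard valence (C 4, N 3, O 2, S 2, halogen 1); for lowercase aromatic atoms, an aromatic c carries 1 H when it has two neighbours and 0 H with three, and aromatic n carries 0 H:
  atom 1: N, bond orders sum to 1 (valence 3) → 2 H
  atom 2: aromatic c, 3 neighbours → 0 H
  atom 3: aromatic c, 2 neighbours → 1 H
  atom 4: aromatic c, 2 neighbours → 1 H
  atom 5: aromatic c, 3 neighbours → 0 H
  atom 6: C, bond orders sum to 4 (valence 4) → 0 H
  atom 7: O, bond orders sum to 1 (valence 2) → 1 H
  atom 8: O, bond orders sum to 2 (valence 2) → 0 H
  atom 9: aromatic c, 3 neighbours → 0 H
  atom 10: O, bond orders sum to 1 (valence 2) → 1 H
  atom 11: aromatic c, 3 neighbours → 0 H
  atom 12: N, bond orders sum to 1 (valence 3) → 2 H
Totals → C:7, H:8, N:2, O:3.
In Hill order: C7H8N2O3.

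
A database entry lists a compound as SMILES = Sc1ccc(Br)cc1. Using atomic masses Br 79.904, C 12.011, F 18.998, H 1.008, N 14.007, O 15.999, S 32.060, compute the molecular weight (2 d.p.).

First, the molecular formula is C6H5BrS (counting implicit H from valence).
  Br: 1 × 79.904 = 79.904
  C: 6 × 12.011 = 72.066
  H: 5 × 1.008 = 5.040
  S: 1 × 32.060 = 32.060
Sum: 1×79.904 + 6×12.011 + 5×1.008 + 1×32.060 = 189.070 → 189.07 g/mol.

189.07 g/mol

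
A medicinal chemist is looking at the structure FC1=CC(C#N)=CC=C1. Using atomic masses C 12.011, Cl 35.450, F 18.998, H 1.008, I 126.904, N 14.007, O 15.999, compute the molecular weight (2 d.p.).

First, the molecular formula is C7H4FN (counting implicit H from valence).
  C: 7 × 12.011 = 84.077
  F: 1 × 18.998 = 18.998
  H: 4 × 1.008 = 4.032
  N: 1 × 14.007 = 14.007
Sum: 7×12.011 + 1×18.998 + 4×1.008 + 1×14.007 = 121.114 → 121.11 g/mol.

121.11 g/mol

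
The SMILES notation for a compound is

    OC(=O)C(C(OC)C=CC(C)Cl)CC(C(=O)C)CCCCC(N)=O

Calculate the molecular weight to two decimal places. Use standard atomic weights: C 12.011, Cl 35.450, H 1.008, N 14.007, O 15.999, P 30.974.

361.86 g/mol

First, the molecular formula is C17H28ClNO5 (counting implicit H from valence).
  C: 17 × 12.011 = 204.187
  Cl: 1 × 35.450 = 35.450
  H: 28 × 1.008 = 28.224
  N: 1 × 14.007 = 14.007
  O: 5 × 15.999 = 79.995
Sum: 17×12.011 + 1×35.450 + 28×1.008 + 1×14.007 + 5×15.999 = 361.863 → 361.86 g/mol.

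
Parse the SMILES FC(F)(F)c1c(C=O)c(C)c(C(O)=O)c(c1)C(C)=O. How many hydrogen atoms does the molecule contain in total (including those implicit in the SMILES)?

9

Walk through each heavy atom and fill implicit hydrogens from standard valence (C 4, N 3, O 2, S 2, halogen 1); for lowercase aromatic atoms, an aromatic c carries 1 H when it has two neighbours and 0 H with three, and aromatic n carries 0 H:
  atom 1: F (halogen, monovalent) → 0 H
  atom 2: C, bond orders sum to 4 (valence 4) → 0 H
  atom 3: F (halogen, monovalent) → 0 H
  atom 4: F (halogen, monovalent) → 0 H
  atom 5: aromatic c, 3 neighbours → 0 H
  atom 6: aromatic c, 3 neighbours → 0 H
  atom 7: C, bond orders sum to 3 (valence 4) → 1 H
  atom 8: O, bond orders sum to 2 (valence 2) → 0 H
  atom 9: aromatic c, 3 neighbours → 0 H
  atom 10: C, bond orders sum to 1 (valence 4) → 3 H
  atom 11: aromatic c, 3 neighbours → 0 H
  atom 12: C, bond orders sum to 4 (valence 4) → 0 H
  atom 13: O, bond orders sum to 1 (valence 2) → 1 H
  atom 14: O, bond orders sum to 2 (valence 2) → 0 H
  atom 15: aromatic c, 3 neighbours → 0 H
  atom 16: aromatic c, 2 neighbours → 1 H
  atom 17: C, bond orders sum to 4 (valence 4) → 0 H
  atom 18: C, bond orders sum to 1 (valence 4) → 3 H
  atom 19: O, bond orders sum to 2 (valence 2) → 0 H
Total hydrogens: 9.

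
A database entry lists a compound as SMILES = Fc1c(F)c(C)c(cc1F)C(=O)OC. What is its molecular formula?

Walk through each heavy atom and fill implicit hydrogens from standard valence (C 4, N 3, O 2, S 2, halogen 1); for lowercase aromatic atoms, an aromatic c carries 1 H when it has two neighbours and 0 H with three, and aromatic n carries 0 H:
  atom 1: F (halogen, monovalent) → 0 H
  atom 2: aromatic c, 3 neighbours → 0 H
  atom 3: aromatic c, 3 neighbours → 0 H
  atom 4: F (halogen, monovalent) → 0 H
  atom 5: aromatic c, 3 neighbours → 0 H
  atom 6: C, bond orders sum to 1 (valence 4) → 3 H
  atom 7: aromatic c, 3 neighbours → 0 H
  atom 8: aromatic c, 2 neighbours → 1 H
  atom 9: aromatic c, 3 neighbours → 0 H
  atom 10: F (halogen, monovalent) → 0 H
  atom 11: C, bond orders sum to 4 (valence 4) → 0 H
  atom 12: O, bond orders sum to 2 (valence 2) → 0 H
  atom 13: O, bond orders sum to 2 (valence 2) → 0 H
  atom 14: C, bond orders sum to 1 (valence 4) → 3 H
Totals → C:9, H:7, F:3, O:2.

C9H7F3O2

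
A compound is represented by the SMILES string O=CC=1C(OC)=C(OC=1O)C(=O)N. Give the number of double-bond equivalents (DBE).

Molecular formula: C7H7NO5.
DoU = (2C + 2 + N − H − X) / 2, where X is the halogen count and O/S are ignored.
    = (2·7 + 2 + 1 − 7 − 0) / 2 = 10 / 2 = 5.

5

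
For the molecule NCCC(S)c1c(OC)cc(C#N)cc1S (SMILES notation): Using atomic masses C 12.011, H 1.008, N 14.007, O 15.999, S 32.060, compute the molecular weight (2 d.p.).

254.37 g/mol

First, the molecular formula is C11H14N2OS2 (counting implicit H from valence).
  C: 11 × 12.011 = 132.121
  H: 14 × 1.008 = 14.112
  N: 2 × 14.007 = 28.014
  O: 1 × 15.999 = 15.999
  S: 2 × 32.060 = 64.120
Sum: 11×12.011 + 14×1.008 + 2×14.007 + 1×15.999 + 2×32.060 = 254.366 → 254.37 g/mol.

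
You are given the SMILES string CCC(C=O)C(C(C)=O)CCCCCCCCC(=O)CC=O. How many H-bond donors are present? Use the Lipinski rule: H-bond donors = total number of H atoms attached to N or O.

0

Donors: find every N or O and count the H atoms it carries.
  atom 5 (O): bond orders sum to 2 → 0 H
  atom 9 (O): bond orders sum to 2 → 0 H
  atom 19 (O): bond orders sum to 2 → 0 H
  atom 22 (O): bond orders sum to 2 → 0 H
Lipinski HBD = 0.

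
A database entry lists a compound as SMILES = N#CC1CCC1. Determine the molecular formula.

Walk through each heavy atom and fill implicit hydrogens from standard valence (C 4, N 3, O 2, S 2, halogen 1):
  atom 1: N, bond orders sum to 3 (valence 3) → 0 H
  atom 2: C, bond orders sum to 4 (valence 4) → 0 H
  atom 3: C, bond orders sum to 3 (valence 4) → 1 H
  atom 4: C, bond orders sum to 2 (valence 4) → 2 H
  atom 5: C, bond orders sum to 2 (valence 4) → 2 H
  atom 6: C, bond orders sum to 2 (valence 4) → 2 H
Totals → C:5, H:7, N:1.
In Hill order: C5H7N.

C5H7N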